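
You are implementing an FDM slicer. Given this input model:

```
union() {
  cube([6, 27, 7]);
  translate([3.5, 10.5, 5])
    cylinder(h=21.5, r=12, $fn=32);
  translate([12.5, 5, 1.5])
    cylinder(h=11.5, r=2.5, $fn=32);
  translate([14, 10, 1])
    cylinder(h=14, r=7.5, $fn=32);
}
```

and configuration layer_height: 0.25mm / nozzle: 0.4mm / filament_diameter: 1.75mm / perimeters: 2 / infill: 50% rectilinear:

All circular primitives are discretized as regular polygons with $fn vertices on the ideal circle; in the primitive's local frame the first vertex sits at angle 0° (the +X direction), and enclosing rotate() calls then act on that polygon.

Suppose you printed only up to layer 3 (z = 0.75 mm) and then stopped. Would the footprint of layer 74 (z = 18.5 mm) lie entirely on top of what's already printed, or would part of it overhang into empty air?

part overhangs

Compare the two slices. At z = 0.75: the 6×27 cube contributes its full rectangle (area 162.00 mm²); the cylinder at (3.5, 10.5) is absent (z outside [5, 26.5]); the cylinder at (12.5, 5) is absent (z outside [1.5, 13]); the cylinder at (14, 10) does not reach this height (z outside [1, 15]); Combining (union): only the 6×27 cube is present, so the union is just that shape — area = 162.00 mm². At z = 18.5: the cube does not reach this height (z outside [0, 7]); the r=12 cylinder at (3.5, 10.5) gives a regular 32-gon of circumradius 12 (constant along its height) (area = (32/2)·12.000²·sin(360°/32) = 449.49 mm²); the cylinder at (12.5, 5) does not reach this height (z outside [1.5, 13]); the cylinder at (14, 10) does not reach this height (z outside [1, 15]); Combining (union): only the r=12 cylinder at (3.5, 10.5) is present, so the union is just that shape — area = 449.49 mm². Checking containment: at z = 18.5 the cross-section extends beyond the z = 0.75 cross-section by about 315.54 mm².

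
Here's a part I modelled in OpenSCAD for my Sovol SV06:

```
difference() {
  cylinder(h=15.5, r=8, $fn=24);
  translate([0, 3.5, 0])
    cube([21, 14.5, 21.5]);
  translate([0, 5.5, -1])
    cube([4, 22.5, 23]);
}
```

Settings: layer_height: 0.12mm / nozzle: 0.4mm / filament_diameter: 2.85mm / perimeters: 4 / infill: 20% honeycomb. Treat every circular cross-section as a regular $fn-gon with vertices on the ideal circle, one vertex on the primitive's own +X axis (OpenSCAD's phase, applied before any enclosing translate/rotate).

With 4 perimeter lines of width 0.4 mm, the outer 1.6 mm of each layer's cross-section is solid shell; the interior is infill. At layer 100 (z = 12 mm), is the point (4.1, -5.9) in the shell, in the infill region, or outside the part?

At z = 12 mm: the cylinder: section is a regular 24-gon, circumradius r=8; the 21×14.5 cube at (0, 3.5) contributes its full rectangle; the 4×22.5 cube at (0, 5.5) contributes its full rectangle; Taking the first minus the rest: starting from the r=8 cylinder, the 21×14.5 cube at (0, 3.5) partially overlaps it — only the 22.79 mm² overlap (of its 304.50 mm²) is removed, clipping the outline; the 4×22.5 cube at (0, 5.5) misses the remaining region (no effect) — 1 connected region. Overall, the cross-section is a single solid region. The nearest boundary edge runs (5.66, -5.66)→(4.00, -6.93); distance from the point to it = 0.75 mm. The point is inside the cross-section, 0.75 mm from the nearest boundary — within the 1.6 mm shell band (4 × 0.4).

shell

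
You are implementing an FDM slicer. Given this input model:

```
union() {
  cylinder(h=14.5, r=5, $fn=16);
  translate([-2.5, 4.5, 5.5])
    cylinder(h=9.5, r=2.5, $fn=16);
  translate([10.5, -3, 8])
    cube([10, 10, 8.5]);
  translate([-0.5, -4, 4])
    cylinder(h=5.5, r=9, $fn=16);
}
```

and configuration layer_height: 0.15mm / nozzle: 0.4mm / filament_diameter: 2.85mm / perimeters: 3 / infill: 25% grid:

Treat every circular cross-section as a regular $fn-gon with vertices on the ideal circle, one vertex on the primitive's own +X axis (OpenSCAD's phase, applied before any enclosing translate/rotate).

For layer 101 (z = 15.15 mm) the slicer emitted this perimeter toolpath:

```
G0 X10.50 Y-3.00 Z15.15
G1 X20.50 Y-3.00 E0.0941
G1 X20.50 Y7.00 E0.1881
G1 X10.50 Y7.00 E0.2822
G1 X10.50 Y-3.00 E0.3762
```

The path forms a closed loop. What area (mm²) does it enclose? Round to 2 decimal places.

Apply the shoelace formula to the sequence of (X, Y) vertices; enclosed area = 100.00 mm².

100.00 mm²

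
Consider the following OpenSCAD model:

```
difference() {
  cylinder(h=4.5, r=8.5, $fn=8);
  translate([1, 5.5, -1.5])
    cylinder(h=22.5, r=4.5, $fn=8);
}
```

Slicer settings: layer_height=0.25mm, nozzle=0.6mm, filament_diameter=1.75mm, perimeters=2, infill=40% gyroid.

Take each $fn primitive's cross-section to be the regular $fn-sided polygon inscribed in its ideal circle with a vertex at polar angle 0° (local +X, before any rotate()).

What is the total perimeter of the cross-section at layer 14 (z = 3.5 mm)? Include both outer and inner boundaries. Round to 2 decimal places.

60.28 mm

At z = 3.5 mm: the r=8.5 cylinder contributes a regular 8-gon of circumradius 8.5 (perimeter = 2·8·8.500·sin(180°/8) = 52.04 mm); the r=4.5 cylinder at (1, 5.5) gives a regular 8-gon of circumradius 4.5 (constant along its height) (perimeter = 2·8·4.500·sin(180°/8) = 27.55 mm); After the difference (first − rest): starting from the r=8.5 cylinder, the r=4.5 cylinder at (1, 5.5) partially overlaps it — only the 46.10 mm² overlap (of its 57.28 mm²) is removed, clipping the outline — boundary = 60.28 mm. Overall, the cross-section is a single solid region. Total boundary length (outer) = 60.28 mm.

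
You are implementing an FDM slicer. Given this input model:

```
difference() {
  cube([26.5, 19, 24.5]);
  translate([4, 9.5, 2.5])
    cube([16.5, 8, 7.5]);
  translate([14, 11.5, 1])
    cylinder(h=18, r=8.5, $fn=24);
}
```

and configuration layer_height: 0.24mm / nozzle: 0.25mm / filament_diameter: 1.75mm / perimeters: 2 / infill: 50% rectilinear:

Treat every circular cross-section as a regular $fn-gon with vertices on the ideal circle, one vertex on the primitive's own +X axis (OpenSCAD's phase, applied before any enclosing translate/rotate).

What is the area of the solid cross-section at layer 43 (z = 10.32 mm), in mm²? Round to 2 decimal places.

284.08 mm²

At z = 10.32 mm: the cube (footprint 26.5×19) is included at this height (area 503.50 mm²); the cube at (4, 9.5) is absent (z outside [2.5, 10]); the cylinder at (14, 11.5): section is a regular 24-gon, circumradius r=8.5 (area = (24/2)·8.500²·sin(360°/24) = 224.40 mm²); Subtracting the remaining from the first: starting from the 26.5×19 cube (503.50 mm²), the r=8.5 cylinder at (14, 11.5) partially overlaps it — only the 219.42 mm² overlap (of its 224.40 mm²) is removed, clipping the outline — area = 284.08 mm². Overall, the cross-section is a single solid region. Net area = 284.08 mm².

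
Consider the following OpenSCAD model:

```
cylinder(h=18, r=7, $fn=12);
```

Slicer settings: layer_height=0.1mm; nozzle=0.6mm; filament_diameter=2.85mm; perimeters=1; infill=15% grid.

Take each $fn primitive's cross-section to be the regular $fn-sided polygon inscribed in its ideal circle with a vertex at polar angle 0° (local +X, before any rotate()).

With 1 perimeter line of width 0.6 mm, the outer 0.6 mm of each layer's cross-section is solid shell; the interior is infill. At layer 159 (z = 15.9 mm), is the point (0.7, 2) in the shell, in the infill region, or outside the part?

infill

At z = 15.9 mm: the cylinder: section is a regular 12-gon, circumradius r=7. Overall, the cross-section is a single solid region. The nearest boundary edge runs (3.50, 6.06)→(0.00, 7.00); distance from the point to it = 4.65 mm. The point is inside the cross-section and 4.65 mm from the nearest boundary — more than the 0.6 mm shell width (1 × 0.6), so it's in the infill interior.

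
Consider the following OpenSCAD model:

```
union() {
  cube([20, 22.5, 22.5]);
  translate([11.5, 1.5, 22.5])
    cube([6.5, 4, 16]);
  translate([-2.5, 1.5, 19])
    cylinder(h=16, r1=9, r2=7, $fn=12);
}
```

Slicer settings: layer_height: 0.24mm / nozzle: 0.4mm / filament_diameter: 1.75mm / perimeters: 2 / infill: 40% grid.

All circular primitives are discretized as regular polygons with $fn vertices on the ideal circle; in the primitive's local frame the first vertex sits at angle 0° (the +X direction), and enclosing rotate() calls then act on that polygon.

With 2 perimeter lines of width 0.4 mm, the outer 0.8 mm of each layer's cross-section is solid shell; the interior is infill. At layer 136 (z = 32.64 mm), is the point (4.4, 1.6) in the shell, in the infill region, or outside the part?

shell

At z = 32.64 mm: the cube is absent (z outside [0, 22.5]); the 6.5×4 cube at (11.5, 1.5) contributes its full rectangle; the cone at (-2.5, 1.5): at t=0.853 of its height the radius interpolates to r₁+(r₂−r₁)t = 7.295, giving a regular 12-gon of that circumradius; Combining (union): the 2 present regions are separate (no shared area or edge), so areas and boundary lengths simply add and each stays a separate island — 2 connected regions. Overall, the cross-section has 2 separate islands. The nearest boundary edge runs (3.82, 5.15)→(4.79, 1.50); distance from the point to it = 0.36 mm. (Shell/infill is judged within the island containing the point — the largest one.) The point is inside the cross-section, 0.36 mm from the nearest boundary — within the 0.8 mm shell band (2 × 0.4).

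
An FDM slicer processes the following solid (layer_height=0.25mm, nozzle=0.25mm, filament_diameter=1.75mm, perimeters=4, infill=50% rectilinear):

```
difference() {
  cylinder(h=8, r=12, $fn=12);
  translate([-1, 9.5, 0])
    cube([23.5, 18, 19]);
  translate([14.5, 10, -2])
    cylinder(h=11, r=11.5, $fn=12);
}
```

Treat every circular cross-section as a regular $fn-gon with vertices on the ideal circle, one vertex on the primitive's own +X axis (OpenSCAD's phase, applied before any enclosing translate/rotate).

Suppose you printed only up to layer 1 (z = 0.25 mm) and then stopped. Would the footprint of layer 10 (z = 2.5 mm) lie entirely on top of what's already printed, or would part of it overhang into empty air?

entirely on top

Compare the two slices. At z = 0.25: the r=12 cylinder contributes a regular 12-gon of circumradius 12 (area = (12/2)·12.000²·sin(360°/12) = 432.00 mm²); the 23.5×18 cube at (-1, 9.5) contributes its full rectangle (area 423.00 mm²); the r=11.5 cylinder at (14.5, 10) contributes a regular 12-gon of circumradius 11.5 (area = (12/2)·11.500²·sin(360°/12) = 396.75 mm²); Subtracting the remaining from the first: starting from the r=12 cylinder (432.00 mm²), the 23.5×18 cube at (-1, 9.5) partially overlaps it — only the 12.94 mm² overlap (of its 423.00 mm²) is removed, clipping the outline; the r=11.5 cylinder at (14.5, 10) partially overlaps it — only the 50.15 mm² overlap (of its 396.75 mm²) is removed, clipping the outline — area = 368.91 mm². At z = 2.5: the cylinder: section is a regular 12-gon, circumradius r=12 (area = (12/2)·12.000²·sin(360°/12) = 432.00 mm²); the cube at (-1, 9.5) (footprint 23.5×18) is included at this height (area 423.00 mm²); the r=11.5 cylinder at (14.5, 10) contributes a regular 12-gon of circumradius 11.5 (area = (12/2)·11.500²·sin(360°/12) = 396.75 mm²); Subtracting the remaining from the first: starting from the r=12 cylinder (432.00 mm²), the 23.5×18 cube at (-1, 9.5) partially overlaps it — only the 12.94 mm² overlap (of its 423.00 mm²) is removed, clipping the outline; the r=11.5 cylinder at (14.5, 10) partially overlaps it — only the 50.15 mm² overlap (of its 396.75 mm²) is removed, clipping the outline — area = 368.91 mm². Checking containment: the cross-section at z = 2.5 is a subset of the cross-section at z = 0.25.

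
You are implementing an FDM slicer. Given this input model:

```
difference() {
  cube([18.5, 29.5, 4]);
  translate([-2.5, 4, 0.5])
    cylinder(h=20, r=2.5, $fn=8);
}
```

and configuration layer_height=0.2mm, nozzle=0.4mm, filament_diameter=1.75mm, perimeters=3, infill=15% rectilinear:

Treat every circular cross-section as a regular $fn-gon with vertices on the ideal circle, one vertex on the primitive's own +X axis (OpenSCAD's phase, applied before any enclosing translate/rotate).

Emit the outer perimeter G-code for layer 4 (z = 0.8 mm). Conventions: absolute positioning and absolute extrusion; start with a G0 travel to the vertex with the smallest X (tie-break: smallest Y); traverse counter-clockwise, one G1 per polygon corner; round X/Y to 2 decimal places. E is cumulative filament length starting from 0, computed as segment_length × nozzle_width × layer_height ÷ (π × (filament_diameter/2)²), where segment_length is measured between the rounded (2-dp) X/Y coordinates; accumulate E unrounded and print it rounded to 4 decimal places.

At z = 0.8 mm: the 18.5×29.5 cube contributes its full rectangle; the r=2.5 cylinder at (-2.5, 4) contributes a regular 8-gon of circumradius 2.5; Taking the first minus the rest: starting from the 18.5×29.5 cube, the r=2.5 cylinder at (-2.5, 4) misses the remaining region (no effect) — 1 connected region. The outline is a single polygon with 4 vertices. Extrusion per mm of travel: 0.4 × 0.2 / (π × 0.875²) = 0.033260. Accumulating E over each segment gives final E = 3.1930.

G0 X0.00 Y0.00 Z0.80
G1 X18.50 Y0.00 E0.6153
G1 X18.50 Y29.50 E1.5965
G1 X0.00 Y29.50 E2.2118
G1 X0.00 Y0.00 E3.1930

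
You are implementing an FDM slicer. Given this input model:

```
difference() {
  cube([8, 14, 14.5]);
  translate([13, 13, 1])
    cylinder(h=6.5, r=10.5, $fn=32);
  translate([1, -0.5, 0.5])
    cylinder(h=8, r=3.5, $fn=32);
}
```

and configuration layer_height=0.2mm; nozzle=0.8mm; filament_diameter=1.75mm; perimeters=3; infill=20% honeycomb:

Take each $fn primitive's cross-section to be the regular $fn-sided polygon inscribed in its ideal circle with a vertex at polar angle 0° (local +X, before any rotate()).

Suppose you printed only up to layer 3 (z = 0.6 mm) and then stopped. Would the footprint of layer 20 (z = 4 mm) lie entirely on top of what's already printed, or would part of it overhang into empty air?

Compare the two slices. At z = 0.6: the cube (footprint 8×14) is included at this height (area 112.00 mm²); the cylinder at (13, 13) does not reach this height (z outside [1, 7.5]); the r=3.5 cylinder at (1, -0.5) gives a regular 32-gon of circumradius 3.5 (constant along its height) (area = (32/2)·3.500²·sin(360°/32) = 38.24 mm²); Taking the first minus the rest: starting from the 8×14 cube (112.00 mm²), the r=3.5 cylinder at (1, -0.5) partially overlaps it — only the 10.76 mm² overlap (of its 38.24 mm²) is removed, clipping the outline — area = 101.24 mm². At z = 4: the cube is present — its section is the full 8×14 rectangle (area 112.00 mm²); the r=10.5 cylinder at (13, 13) contributes a regular 32-gon of circumradius 10.5 (area = (32/2)·10.500²·sin(360°/32) = 344.14 mm²); the r=3.5 cylinder at (1, -0.5) contributes a regular 32-gon of circumradius 3.5 (area = (32/2)·3.500²·sin(360°/32) = 38.24 mm²); Taking the first minus the rest: starting from the 8×14 cube (112.00 mm²), the r=10.5 cylinder at (13, 13) partially overlaps it — only the 41.22 mm² overlap (of its 344.14 mm²) is removed, clipping the outline; the r=3.5 cylinder at (1, -0.5) partially overlaps it — only the 10.76 mm² overlap (of its 38.24 mm²) is removed, clipping the outline — area = 60.02 mm². Checking containment: the cross-section at z = 4 is a subset of the cross-section at z = 0.6.

entirely on top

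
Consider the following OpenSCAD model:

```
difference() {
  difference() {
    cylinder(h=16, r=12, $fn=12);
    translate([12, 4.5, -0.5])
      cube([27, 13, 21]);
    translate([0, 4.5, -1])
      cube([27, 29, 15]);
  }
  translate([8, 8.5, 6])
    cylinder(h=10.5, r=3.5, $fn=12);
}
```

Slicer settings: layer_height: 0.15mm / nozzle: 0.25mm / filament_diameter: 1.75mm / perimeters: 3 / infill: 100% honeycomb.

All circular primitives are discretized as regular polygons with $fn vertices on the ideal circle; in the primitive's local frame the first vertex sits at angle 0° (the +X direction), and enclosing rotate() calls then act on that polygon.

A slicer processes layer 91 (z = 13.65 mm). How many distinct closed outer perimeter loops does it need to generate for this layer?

At z = 13.65 mm: the r=12 cylinder contributes a regular 12-gon of circumradius 12; the cube at (12, 4.5) (footprint 27×13) is included at this height; the cube at (0, 4.5) is present — its section is the full 27×29 rectangle; After the difference (first − rest): starting from the r=12 cylinder, the 27×13 cube at (12, 4.5) misses the remaining region (no effect); the 27×29 cube at (0, 4.5) partially overlaps it — only the 56.71 mm² overlap (of its 783.00 mm²) is removed, clipping the outline — 1 connected region; the r=3.5 cylinder at (8, 8.5) contributes a regular 12-gon of circumradius 3.5; Taking the first minus the rest: starting from that combined region, the r=3.5 cylinder at (8, 8.5) misses the remaining region (no effect) — 1 connected region. The result has 1 disconnected region.

1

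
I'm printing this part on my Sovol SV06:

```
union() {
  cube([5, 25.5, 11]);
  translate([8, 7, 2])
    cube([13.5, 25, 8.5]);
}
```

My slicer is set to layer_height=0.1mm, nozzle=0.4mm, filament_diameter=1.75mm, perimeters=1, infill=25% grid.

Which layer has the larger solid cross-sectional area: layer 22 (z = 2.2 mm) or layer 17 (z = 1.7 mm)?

Layer 22 (z = 2.2): the 5×25.5 cube contributes its full rectangle (area 127.50 mm²); the cube at (8, 7) is present — its section is the full 13.5×25 rectangle (area 337.50 mm²); Taking the union: the 2 present regions are separate (no shared area or edge), so areas and boundary lengths simply add and each stays a separate island — area = 465.00 mm². So its area = 465.00 mm². Layer 17 (z = 1.7): the 5×25.5 cube contributes its full rectangle (area 127.50 mm²); the cube at (8, 7) does not reach this height (z outside [2, 10.5]); Combining (union): only the 5×25.5 cube is present, so the union is just that shape — area = 127.50 mm². So its area = 127.50 mm². Layer 22 is larger (465.00 vs 127.50 mm²).

layer 22 (z = 2.2 mm)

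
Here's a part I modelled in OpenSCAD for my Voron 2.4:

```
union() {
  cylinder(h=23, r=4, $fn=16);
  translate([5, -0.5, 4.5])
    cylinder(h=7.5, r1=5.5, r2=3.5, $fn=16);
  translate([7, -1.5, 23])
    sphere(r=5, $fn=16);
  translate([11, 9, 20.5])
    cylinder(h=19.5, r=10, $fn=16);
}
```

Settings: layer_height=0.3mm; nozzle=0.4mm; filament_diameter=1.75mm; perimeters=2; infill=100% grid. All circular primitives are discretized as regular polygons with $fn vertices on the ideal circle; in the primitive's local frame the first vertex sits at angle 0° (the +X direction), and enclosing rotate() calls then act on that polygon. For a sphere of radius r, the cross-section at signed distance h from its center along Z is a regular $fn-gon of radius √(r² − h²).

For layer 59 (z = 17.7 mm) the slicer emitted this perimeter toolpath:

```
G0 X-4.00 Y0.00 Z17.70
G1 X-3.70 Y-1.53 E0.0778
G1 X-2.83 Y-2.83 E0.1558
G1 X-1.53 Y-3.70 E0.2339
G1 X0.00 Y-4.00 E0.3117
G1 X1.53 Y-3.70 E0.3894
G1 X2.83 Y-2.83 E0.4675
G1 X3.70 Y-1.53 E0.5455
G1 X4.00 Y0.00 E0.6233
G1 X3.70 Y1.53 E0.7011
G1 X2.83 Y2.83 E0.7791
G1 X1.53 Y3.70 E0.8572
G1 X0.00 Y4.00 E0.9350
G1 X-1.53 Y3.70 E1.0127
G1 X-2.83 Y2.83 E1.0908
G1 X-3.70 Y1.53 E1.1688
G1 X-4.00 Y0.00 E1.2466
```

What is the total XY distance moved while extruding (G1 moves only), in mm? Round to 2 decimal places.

Sum the Euclidean lengths of each G1 segment: total = 24.99 mm.

24.99 mm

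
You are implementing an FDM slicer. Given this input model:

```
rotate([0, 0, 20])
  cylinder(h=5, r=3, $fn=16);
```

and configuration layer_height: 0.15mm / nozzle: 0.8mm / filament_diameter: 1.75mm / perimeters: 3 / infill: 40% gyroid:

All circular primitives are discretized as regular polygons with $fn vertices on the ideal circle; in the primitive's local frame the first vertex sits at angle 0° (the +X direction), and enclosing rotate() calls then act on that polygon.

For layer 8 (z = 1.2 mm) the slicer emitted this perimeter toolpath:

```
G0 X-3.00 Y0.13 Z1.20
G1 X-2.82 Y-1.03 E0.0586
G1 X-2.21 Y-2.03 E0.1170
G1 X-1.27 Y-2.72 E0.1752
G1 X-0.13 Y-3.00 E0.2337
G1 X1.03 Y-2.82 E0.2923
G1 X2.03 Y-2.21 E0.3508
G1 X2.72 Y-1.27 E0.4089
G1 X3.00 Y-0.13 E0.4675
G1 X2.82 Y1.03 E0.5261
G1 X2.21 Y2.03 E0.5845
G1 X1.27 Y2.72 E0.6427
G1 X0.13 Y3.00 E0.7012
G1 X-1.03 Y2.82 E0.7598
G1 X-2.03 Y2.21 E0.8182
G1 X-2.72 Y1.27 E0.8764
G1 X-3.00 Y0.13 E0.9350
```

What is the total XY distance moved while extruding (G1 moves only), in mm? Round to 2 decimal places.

18.74 mm

Sum the Euclidean lengths of each G1 segment: total = 18.74 mm.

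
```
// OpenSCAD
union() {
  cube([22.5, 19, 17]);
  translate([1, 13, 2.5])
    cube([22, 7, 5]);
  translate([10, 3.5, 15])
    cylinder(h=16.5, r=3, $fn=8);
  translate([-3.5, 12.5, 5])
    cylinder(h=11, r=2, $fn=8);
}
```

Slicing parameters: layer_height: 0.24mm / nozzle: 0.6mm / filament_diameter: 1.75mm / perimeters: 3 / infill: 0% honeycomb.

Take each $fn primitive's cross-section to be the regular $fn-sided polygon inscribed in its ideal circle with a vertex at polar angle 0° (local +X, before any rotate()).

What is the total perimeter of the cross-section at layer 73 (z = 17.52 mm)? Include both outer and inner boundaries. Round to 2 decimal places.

18.37 mm

At z = 17.52 mm: the cube is absent (z outside [0, 17]); the cube at (1, 13) does not reach this height (z outside [2.5, 7.5]); the r=3 cylinder at (10, 3.5) contributes a regular 8-gon of circumradius 3 (perimeter = 2·8·3.000·sin(180°/8) = 18.37 mm); the cylinder at (-3.5, 12.5) does not reach this height (z outside [5, 16]); Merging all regions: only the r=3 cylinder at (10, 3.5) is present, so the union is just that shape — boundary = 18.37 mm. Overall, the cross-section is a single solid region. Total boundary length (outer) = 18.37 mm.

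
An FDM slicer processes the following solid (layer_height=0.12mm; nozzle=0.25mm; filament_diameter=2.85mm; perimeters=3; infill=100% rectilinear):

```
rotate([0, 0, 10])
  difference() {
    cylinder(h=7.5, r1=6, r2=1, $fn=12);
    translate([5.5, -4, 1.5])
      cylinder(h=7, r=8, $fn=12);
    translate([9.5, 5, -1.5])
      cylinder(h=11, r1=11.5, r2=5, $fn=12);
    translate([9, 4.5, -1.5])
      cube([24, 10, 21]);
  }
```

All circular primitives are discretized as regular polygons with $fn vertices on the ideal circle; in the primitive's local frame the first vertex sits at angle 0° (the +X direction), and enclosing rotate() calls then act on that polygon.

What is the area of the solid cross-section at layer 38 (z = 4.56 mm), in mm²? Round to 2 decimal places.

At z = 4.56 mm: the cone contributes a regular 12-gon of circumradius 2.960 (interpolated between r1=6 and r2=1 at t=0.608) (area = (12/2)·2.960²·sin(360°/12) = 26.28 mm²); the cylinder at (5.5, -4): section is a regular 12-gon, circumradius r=8 (area = (12/2)·8.000²·sin(360°/12) = 192.00 mm²); the cone at (9.5, 5) (r1=11.5→r2=5) has section circumradius 7.919 here — a regular 12-gon (area = (12/2)·7.919²·sin(360°/12) = 188.14 mm²); the 24×10 cube at (9, 4.5) contributes its full rectangle (area 240.00 mm²); Subtracting the remaining from the first: starting from the cone (26.28 mm²), the r=8 cylinder at (5.5, -4) partially overlaps it — only the 17.91 mm² overlap (of its 192.00 mm²) is removed, clipping the outline; the cone at (9.5, 5) misses the remaining region (no effect); the 24×10 cube at (9, 4.5) misses the remaining region (no effect) — area = 8.37 mm²; (whole slice rotated 10° about Z — lengths, areas and connectivity unchanged). Overall, the cross-section is a single solid region. Net area = 8.37 mm².

8.37 mm²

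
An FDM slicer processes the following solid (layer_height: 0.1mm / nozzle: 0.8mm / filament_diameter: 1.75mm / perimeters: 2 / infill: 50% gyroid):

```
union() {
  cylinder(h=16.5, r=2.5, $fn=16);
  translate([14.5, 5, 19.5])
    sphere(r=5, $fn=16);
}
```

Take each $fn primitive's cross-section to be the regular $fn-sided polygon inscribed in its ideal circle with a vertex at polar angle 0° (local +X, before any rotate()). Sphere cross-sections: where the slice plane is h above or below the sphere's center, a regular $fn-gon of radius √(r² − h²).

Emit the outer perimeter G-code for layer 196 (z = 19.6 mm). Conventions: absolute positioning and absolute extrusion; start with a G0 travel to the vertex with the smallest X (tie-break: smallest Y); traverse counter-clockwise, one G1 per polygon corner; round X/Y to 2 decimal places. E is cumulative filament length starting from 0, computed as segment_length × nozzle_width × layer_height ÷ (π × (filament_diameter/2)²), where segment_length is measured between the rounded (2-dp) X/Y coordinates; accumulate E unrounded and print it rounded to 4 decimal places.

G0 X9.50 Y5.00 Z19.60
G1 X9.88 Y3.09 E0.0648
G1 X10.97 Y1.47 E0.1297
G1 X12.59 Y0.38 E0.1947
G1 X14.50 Y0.00 E0.2594
G1 X16.41 Y0.38 E0.3242
G1 X18.03 Y1.47 E0.3891
G1 X19.12 Y3.09 E0.4541
G1 X19.50 Y5.00 E0.5189
G1 X19.12 Y6.91 E0.5836
G1 X18.03 Y8.53 E0.6486
G1 X16.41 Y9.62 E0.7135
G1 X14.50 Y10.00 E0.7783
G1 X12.59 Y9.62 E0.8431
G1 X10.97 Y8.53 E0.9080
G1 X9.88 Y6.91 E0.9729
G1 X9.50 Y5.00 E1.0377

At z = 19.6 mm: the cylinder is absent (z outside [0, 16.5]); the r=5 sphere at (14.5, 5) contributes a regular 16-gon of circumradius √(5²−0.1²) = 4.999; Taking the union: only the r=5 sphere at (14.5, 5) is present, so the union is just that shape — 1 connected region. The outline is a single polygon with 16 vertices. Extrusion per mm of travel: 0.8 × 0.1 / (π × 0.875²) = 0.033260. Accumulating E over each segment gives final E = 1.0377.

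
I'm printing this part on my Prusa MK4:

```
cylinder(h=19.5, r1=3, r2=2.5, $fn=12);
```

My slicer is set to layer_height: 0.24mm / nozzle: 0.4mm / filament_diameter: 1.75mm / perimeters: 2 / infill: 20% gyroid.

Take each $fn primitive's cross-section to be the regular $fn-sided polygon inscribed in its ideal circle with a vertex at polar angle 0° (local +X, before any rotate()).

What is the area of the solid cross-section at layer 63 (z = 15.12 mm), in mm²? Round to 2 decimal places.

20.47 mm²

At z = 15.12 mm: the cone: at t=0.775 of its height the radius interpolates to r₁+(r₂−r₁)t = 2.612, giving a regular 12-gon of that circumradius (area = (12/2)·2.612²·sin(360°/12) = 20.47 mm²). Overall, the cross-section is a single solid region. Net area = 20.47 mm².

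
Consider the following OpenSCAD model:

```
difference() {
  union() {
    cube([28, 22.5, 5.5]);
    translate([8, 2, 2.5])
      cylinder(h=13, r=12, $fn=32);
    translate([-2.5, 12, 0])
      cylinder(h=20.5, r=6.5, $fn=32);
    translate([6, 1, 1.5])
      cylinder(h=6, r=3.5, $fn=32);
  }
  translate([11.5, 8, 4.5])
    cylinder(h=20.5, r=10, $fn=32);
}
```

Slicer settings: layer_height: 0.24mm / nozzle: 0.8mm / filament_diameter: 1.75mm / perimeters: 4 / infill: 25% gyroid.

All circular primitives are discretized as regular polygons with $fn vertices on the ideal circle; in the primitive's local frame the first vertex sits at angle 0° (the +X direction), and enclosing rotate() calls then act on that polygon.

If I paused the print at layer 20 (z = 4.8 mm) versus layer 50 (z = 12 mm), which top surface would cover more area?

Layer 20 (z = 4.8): the 28×22.5 cube contributes its full rectangle (area 630.00 mm²); the cylinder at (8, 2): section is a regular 32-gon, circumradius r=12 (area = (32/2)·12.000²·sin(360°/32) = 449.49 mm²); the cylinder at (-2.5, 12): section is a regular 32-gon, circumradius r=6.5 (area = (32/2)·6.500²·sin(360°/32) = 131.88 mm²); the cylinder at (6, 1): section is a regular 32-gon, circumradius r=3.5 (area = (32/2)·3.500²·sin(360°/32) = 38.24 mm²); Combining (union): the regions partially overlap — summed areas 1249.61 mm² minus the doubly-counted overlap 323.39 mm² gives 926.22 mm² — area = 926.22 mm²; the r=10 cylinder at (11.5, 8) gives a regular 32-gon of circumradius 10 (constant along its height) (area = (32/2)·10.000²·sin(360°/32) = 312.14 mm²); After the difference (first − rest): starting from the result so far (926.22 mm²), the r=10 cylinder at (11.5, 8) lies wholly inside it (removes its full 312.14 mm² and its 62.73 mm outline becomes a hole wall) — area = 614.07 mm². So its area = 614.07 mm². Layer 50 (z = 12): the cube does not reach this height (z outside [0, 5.5]); the r=12 cylinder at (8, 2) gives a regular 32-gon of circumradius 12 (constant along its height) (area = (32/2)·12.000²·sin(360°/32) = 449.49 mm²); the r=6.5 cylinder at (-2.5, 12) contributes a regular 32-gon of circumradius 6.5 (area = (32/2)·6.500²·sin(360°/32) = 131.88 mm²); the cylinder at (6, 1) is absent (z outside [1.5, 7.5]); Combining (union): the regions partially overlap — summed areas 581.37 mm² minus the doubly-counted overlap 28.79 mm² gives 552.58 mm² — area = 552.58 mm²; the r=10 cylinder at (11.5, 8) contributes a regular 32-gon of circumradius 10 (area = (32/2)·10.000²·sin(360°/32) = 312.14 mm²); Taking the first minus the rest: starting from that combined region (552.58 mm²), the r=10 cylinder at (11.5, 8) partially overlaps it — only the 225.03 mm² overlap (of its 312.14 mm²) is removed, clipping the outline — area = 327.55 mm². So its area = 327.55 mm². Layer 20 is larger (614.07 vs 327.55 mm²).

layer 20 (z = 4.8 mm)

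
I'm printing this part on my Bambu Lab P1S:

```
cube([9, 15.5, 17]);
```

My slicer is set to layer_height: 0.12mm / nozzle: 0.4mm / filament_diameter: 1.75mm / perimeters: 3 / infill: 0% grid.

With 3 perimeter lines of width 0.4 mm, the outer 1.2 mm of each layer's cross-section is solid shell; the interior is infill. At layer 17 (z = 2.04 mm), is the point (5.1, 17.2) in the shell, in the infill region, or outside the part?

outside

At z = 2.04 mm: the 9×15.5 cube contributes its full rectangle. Overall, the cross-section is a single solid region. The nearest boundary edge runs (9.00, 15.50)→(0.00, 15.50); distance from the point to it = 1.70 mm. The point is not inside any of the regions above, so it lies outside the cross-section (1.70 mm from the nearest boundary).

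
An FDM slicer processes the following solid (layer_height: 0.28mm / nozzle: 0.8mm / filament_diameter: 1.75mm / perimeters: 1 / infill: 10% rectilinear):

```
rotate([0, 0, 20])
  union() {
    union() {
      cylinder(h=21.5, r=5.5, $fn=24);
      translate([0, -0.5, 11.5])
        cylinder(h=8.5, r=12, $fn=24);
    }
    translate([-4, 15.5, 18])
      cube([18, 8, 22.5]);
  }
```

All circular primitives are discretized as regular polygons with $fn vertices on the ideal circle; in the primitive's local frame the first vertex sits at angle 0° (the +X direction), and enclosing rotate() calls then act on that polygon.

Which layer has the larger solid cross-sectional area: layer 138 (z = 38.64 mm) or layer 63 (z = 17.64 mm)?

Layer 138 (z = 38.64): the cylinder is absent (z outside [0, 21.5]); the cylinder at (0, -0.5) is not intersected at this z (z outside [11.5, 20]); Taking the union: nothing is present at this height; the cube at (-4, 15.5) (footprint 18×8) is included at this height (area 144.00 mm²); Taking the union: only the 18×8 cube at (-4, 15.5) is present, so the union is just that shape — area = 144.00 mm²; (rotated 20° about Z; rotation is an isometry so areas/perimeters/island counts are preserved). So its area = 144.00 mm². Layer 63 (z = 17.64): the cylinder: section is a regular 24-gon, circumradius r=5.5 (area = (24/2)·5.500²·sin(360°/24) = 93.95 mm²); the cylinder at (0, -0.5): section is a regular 24-gon, circumradius r=12 (area = (24/2)·12.000²·sin(360°/24) = 447.24 mm²); Taking the union: the r=5.5 cylinder lies entirely inside the r=12 cylinder at (0, -0.5), so the union is just the r=12 cylinder at (0, -0.5) — area = 447.24 mm²; the cube at (-4, 15.5) is not intersected at this z (z outside [18, 40.5]); Taking the union: only that combined region is present, so the union is just that shape — area = 447.24 mm²; (whole slice rotated 20° about Z — lengths, areas and connectivity unchanged). So its area = 447.24 mm². Layer 63 is larger (447.24 vs 144.00 mm²).

layer 63 (z = 17.64 mm)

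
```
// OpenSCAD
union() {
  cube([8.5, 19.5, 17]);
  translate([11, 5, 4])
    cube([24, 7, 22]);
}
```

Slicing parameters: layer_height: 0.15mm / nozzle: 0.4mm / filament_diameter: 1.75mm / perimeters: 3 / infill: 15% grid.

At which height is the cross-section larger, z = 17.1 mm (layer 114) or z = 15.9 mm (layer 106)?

Layer 114 (z = 17.1): the cube is absent (z outside [0, 17]); the cube at (11, 5) is present — its section is the full 24×7 rectangle (area 168.00 mm²); Merging all regions: only the 24×7 cube at (11, 5) is present, so the union is just that shape — area = 168.00 mm². So its area = 168.00 mm². Layer 106 (z = 15.9): the cube is present — its section is the full 8.5×19.5 rectangle (area 165.75 mm²); the cube at (11, 5) (footprint 24×7) is included at this height (area 168.00 mm²); Taking the union: the 2 present regions are separate (no shared area or edge), so areas and boundary lengths simply add and each stays a separate island — area = 333.75 mm². So its area = 333.75 mm². Layer 106 is larger (333.75 vs 168.00 mm²).

layer 106 (z = 15.9 mm)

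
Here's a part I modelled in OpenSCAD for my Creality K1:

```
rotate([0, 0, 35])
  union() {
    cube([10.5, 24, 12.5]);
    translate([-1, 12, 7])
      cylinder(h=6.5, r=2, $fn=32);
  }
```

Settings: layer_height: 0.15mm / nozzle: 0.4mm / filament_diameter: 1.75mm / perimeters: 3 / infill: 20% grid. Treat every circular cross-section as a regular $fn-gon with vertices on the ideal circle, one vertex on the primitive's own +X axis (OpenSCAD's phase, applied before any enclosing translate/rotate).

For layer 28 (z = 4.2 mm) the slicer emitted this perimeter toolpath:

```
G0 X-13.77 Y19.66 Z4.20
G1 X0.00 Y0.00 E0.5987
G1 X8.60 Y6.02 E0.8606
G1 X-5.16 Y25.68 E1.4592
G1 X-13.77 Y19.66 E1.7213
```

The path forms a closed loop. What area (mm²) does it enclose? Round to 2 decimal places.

252.04 mm²

Apply the shoelace formula to the sequence of (X, Y) vertices; enclosed area = 252.04 mm².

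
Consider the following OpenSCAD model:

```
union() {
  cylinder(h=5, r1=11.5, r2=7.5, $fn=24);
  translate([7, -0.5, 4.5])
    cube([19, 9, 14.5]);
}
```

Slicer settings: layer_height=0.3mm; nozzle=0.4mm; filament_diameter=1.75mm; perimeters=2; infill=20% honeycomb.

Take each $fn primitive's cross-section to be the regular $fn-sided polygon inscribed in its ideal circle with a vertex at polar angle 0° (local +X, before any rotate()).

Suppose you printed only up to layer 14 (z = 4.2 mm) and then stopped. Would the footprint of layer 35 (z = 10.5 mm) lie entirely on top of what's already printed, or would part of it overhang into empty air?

part overhangs

Compare the two slices. At z = 4.2: the cone (r1=11.5→r2=7.5) has section circumradius 8.140 here — a regular 24-gon (area = (24/2)·8.140²·sin(360°/24) = 205.79 mm²); the cube at (7, -0.5) is absent (z outside [4.5, 19]); Merging all regions: only the cone is present, so the union is just that shape — area = 205.79 mm². At z = 10.5: the cone does not reach this height (z outside [0, 5]); the 19×9 cube at (7, -0.5) contributes its full rectangle (area 171.00 mm²); Merging all regions: only the 19×9 cube at (7, -0.5) is present, so the union is just that shape — area = 171.00 mm². Checking containment: at z = 10.5 the cross-section extends beyond the z = 4.2 cross-section by about 167.44 mm².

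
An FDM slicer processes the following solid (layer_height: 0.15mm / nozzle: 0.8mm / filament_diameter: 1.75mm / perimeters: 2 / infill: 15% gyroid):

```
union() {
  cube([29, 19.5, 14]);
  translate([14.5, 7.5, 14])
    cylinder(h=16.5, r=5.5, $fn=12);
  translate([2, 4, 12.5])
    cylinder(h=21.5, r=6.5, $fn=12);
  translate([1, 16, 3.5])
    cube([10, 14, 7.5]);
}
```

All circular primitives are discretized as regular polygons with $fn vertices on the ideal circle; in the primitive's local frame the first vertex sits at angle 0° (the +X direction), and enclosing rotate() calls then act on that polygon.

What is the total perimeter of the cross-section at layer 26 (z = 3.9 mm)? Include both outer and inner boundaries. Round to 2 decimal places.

At z = 3.9 mm: the cube is present — its section is the full 29×19.5 rectangle (perimeter 97.00 mm); the cylinder at (14.5, 7.5) does not reach this height (z outside [14, 30.5]); the cylinder at (2, 4) is not intersected at this z (z outside [12.5, 34]); the 10×14 cube at (1, 16) contributes its full rectangle (perimeter 48.00 mm); Taking the union: the regions partially overlap (shared area 35.00 mm²), so the edge portions inside another operand are dropped and the merged outline is re-measured after clipping — boundary = 118.00 mm. Overall, the cross-section is a single solid region. Total boundary length (outer) = 118.00 mm.

118.00 mm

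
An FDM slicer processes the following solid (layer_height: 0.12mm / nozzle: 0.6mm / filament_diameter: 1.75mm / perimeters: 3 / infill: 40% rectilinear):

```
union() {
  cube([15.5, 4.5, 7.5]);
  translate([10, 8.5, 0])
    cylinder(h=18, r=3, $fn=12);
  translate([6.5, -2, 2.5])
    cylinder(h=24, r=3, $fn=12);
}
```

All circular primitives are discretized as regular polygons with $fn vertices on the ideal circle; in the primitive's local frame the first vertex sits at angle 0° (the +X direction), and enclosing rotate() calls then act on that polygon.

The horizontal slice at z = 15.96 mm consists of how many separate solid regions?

2

At z = 15.96 mm: the cube does not reach this height (z outside [0, 7.5]); the r=3 cylinder at (10, 8.5) contributes a regular 12-gon of circumradius 3; the cylinder at (6.5, -2): section is a regular 12-gon, circumradius r=3; Taking the union: the 2 present regions are separate (no shared area or edge), so areas and boundary lengths simply add and each stays a separate island — 2 connected regions. The result has 2 disconnected regions.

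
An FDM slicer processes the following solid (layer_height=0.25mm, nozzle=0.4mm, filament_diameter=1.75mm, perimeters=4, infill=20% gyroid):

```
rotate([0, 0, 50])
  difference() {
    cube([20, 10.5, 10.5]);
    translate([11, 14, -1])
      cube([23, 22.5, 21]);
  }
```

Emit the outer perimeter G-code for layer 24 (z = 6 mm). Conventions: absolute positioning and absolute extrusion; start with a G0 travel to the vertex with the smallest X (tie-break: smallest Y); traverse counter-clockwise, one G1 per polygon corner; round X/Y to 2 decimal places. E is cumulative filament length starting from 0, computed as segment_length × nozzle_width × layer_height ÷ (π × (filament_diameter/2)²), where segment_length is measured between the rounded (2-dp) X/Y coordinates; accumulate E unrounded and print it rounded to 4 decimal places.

G0 X-8.04 Y6.75 Z6.00
G1 X0.00 Y0.00 E0.4364
G1 X12.86 Y15.32 E1.2680
G1 X4.81 Y22.07 E1.7048
G1 X-8.04 Y6.75 E2.5361

At z = 6 mm: the 20×10.5 cube contributes its full rectangle; the cube at (11, 14) is present — its section is the full 23×22.5 rectangle; After the difference (first − rest): starting from the 20×10.5 cube, the 23×22.5 cube at (11, 14) misses the remaining region (no effect) — 1 connected region; (rotated 50° about Z; rotation is an isometry so areas/perimeters/island counts are preserved). The outline is a single polygon with 4 vertices. Extrusion per mm of travel: 0.4 × 0.25 / (π × 0.875²) = 0.041575. Accumulating E over each segment gives final E = 2.5361.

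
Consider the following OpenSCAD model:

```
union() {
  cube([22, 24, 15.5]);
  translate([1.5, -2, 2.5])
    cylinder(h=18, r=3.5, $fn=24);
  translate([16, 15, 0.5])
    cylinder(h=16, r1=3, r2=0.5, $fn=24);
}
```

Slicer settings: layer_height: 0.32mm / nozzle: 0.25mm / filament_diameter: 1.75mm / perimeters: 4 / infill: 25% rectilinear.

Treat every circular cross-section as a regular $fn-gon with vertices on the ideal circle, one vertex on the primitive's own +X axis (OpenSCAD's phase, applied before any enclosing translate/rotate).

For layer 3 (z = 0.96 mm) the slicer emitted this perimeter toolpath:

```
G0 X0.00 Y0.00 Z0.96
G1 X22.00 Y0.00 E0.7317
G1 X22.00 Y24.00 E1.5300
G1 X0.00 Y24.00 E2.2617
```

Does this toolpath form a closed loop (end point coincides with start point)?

no

Start point (G0): (0.00, 0.00). End point (last G1): the path does not return to the start — open.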